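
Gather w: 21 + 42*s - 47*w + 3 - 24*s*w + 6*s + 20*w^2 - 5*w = 48*s + 20*w^2 + w*(-24*s - 52) + 24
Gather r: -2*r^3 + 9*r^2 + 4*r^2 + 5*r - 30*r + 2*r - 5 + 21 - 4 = -2*r^3 + 13*r^2 - 23*r + 12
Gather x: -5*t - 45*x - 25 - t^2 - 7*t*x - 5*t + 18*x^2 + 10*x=-t^2 - 10*t + 18*x^2 + x*(-7*t - 35) - 25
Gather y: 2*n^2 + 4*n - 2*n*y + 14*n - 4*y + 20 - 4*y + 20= 2*n^2 + 18*n + y*(-2*n - 8) + 40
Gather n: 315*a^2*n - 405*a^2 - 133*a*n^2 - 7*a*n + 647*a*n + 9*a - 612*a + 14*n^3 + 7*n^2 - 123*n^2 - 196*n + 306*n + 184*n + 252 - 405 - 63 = -405*a^2 - 603*a + 14*n^3 + n^2*(-133*a - 116) + n*(315*a^2 + 640*a + 294) - 216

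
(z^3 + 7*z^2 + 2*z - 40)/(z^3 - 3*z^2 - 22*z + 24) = (z^2 + 3*z - 10)/(z^2 - 7*z + 6)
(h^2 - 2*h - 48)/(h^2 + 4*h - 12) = (h - 8)/(h - 2)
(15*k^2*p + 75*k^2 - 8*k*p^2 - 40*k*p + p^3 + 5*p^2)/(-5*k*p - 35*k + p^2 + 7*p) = (-3*k*p - 15*k + p^2 + 5*p)/(p + 7)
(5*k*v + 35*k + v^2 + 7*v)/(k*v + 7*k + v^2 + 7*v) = (5*k + v)/(k + v)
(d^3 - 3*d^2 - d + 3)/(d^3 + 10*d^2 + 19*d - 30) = (d^2 - 2*d - 3)/(d^2 + 11*d + 30)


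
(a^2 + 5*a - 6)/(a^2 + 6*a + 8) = (a^2 + 5*a - 6)/(a^2 + 6*a + 8)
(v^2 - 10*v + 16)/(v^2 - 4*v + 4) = (v - 8)/(v - 2)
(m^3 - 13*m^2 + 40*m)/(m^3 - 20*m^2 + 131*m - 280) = m/(m - 7)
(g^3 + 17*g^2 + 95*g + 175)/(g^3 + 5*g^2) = 1 + 12/g + 35/g^2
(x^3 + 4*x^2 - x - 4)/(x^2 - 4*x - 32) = (x^2 - 1)/(x - 8)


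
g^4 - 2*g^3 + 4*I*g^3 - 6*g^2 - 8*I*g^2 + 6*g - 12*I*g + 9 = (g - 3)*(g + 1)*(g + I)*(g + 3*I)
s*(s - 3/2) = s^2 - 3*s/2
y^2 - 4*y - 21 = (y - 7)*(y + 3)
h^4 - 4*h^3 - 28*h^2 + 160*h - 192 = (h - 4)^2*(h - 2)*(h + 6)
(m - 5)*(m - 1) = m^2 - 6*m + 5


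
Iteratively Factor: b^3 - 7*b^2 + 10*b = (b)*(b^2 - 7*b + 10) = b*(b - 5)*(b - 2)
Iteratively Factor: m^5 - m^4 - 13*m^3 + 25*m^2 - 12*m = (m - 1)*(m^4 - 13*m^2 + 12*m) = m*(m - 1)*(m^3 - 13*m + 12) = m*(m - 1)^2*(m^2 + m - 12) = m*(m - 3)*(m - 1)^2*(m + 4)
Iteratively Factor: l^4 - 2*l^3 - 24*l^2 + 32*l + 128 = (l - 4)*(l^3 + 2*l^2 - 16*l - 32) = (l - 4)*(l + 4)*(l^2 - 2*l - 8) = (l - 4)*(l + 2)*(l + 4)*(l - 4)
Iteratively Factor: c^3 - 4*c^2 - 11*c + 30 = (c + 3)*(c^2 - 7*c + 10) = (c - 5)*(c + 3)*(c - 2)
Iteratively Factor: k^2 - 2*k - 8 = (k + 2)*(k - 4)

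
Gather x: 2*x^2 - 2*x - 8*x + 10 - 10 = 2*x^2 - 10*x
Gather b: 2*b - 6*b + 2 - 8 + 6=-4*b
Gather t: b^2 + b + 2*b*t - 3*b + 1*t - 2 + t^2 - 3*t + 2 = b^2 - 2*b + t^2 + t*(2*b - 2)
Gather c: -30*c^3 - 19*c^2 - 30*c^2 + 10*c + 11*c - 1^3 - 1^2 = -30*c^3 - 49*c^2 + 21*c - 2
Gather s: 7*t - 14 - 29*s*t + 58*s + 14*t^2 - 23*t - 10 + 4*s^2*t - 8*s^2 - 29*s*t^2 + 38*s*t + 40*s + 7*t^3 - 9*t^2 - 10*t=s^2*(4*t - 8) + s*(-29*t^2 + 9*t + 98) + 7*t^3 + 5*t^2 - 26*t - 24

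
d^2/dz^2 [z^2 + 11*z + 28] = 2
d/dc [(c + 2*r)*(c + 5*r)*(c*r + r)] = r*(3*c^2 + 14*c*r + 2*c + 10*r^2 + 7*r)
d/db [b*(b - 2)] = 2*b - 2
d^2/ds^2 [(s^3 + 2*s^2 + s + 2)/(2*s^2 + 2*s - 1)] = 2*(2*s^3 + 30*s^2 + 33*s + 16)/(8*s^6 + 24*s^5 + 12*s^4 - 16*s^3 - 6*s^2 + 6*s - 1)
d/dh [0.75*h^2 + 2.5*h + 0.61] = 1.5*h + 2.5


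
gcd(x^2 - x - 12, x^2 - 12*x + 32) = x - 4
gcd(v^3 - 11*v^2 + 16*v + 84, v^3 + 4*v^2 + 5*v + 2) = v + 2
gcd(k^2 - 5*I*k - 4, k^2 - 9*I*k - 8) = k - I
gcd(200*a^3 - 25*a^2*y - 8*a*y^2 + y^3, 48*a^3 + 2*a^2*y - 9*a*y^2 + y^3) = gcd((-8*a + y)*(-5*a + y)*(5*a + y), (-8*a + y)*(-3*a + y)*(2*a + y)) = -8*a + y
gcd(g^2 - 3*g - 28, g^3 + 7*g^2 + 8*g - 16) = g + 4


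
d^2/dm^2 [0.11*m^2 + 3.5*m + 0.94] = 0.220000000000000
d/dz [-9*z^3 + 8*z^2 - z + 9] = -27*z^2 + 16*z - 1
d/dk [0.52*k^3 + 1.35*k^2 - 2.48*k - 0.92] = 1.56*k^2 + 2.7*k - 2.48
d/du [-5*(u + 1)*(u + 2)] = -10*u - 15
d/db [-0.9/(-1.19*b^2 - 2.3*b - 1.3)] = (-2.142*b - 2.07)/(1.19*b^2 + 2.3*b + 1.3)^2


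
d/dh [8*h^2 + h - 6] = 16*h + 1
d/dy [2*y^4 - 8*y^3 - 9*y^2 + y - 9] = 8*y^3 - 24*y^2 - 18*y + 1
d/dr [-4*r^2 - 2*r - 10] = -8*r - 2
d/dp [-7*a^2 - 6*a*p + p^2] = -6*a + 2*p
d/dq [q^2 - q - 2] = 2*q - 1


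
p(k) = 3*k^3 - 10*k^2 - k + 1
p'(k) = 9*k^2 - 20*k - 1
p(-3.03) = -171.23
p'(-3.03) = 142.23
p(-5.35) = -739.27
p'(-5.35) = 363.60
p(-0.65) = -3.40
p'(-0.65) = 15.80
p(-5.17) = -675.68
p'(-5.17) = 342.96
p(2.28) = -17.71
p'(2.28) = 0.19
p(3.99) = 28.37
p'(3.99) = 62.48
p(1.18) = -9.17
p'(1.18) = -12.07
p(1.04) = -7.48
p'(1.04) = -12.07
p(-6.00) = -1001.00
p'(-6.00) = 443.00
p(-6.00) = -1001.00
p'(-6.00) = 443.00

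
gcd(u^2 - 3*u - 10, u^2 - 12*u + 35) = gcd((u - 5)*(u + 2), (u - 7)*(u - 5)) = u - 5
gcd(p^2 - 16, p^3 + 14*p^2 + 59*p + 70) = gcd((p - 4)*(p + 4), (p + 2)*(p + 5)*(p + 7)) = 1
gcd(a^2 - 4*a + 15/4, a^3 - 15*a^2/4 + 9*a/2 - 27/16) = a - 3/2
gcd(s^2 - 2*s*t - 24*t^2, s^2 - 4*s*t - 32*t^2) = s + 4*t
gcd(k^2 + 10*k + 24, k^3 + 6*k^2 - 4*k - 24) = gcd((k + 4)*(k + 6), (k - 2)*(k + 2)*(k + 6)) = k + 6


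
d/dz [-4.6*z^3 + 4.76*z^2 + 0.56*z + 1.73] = -13.8*z^2 + 9.52*z + 0.56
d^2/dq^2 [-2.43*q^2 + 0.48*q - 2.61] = -4.86000000000000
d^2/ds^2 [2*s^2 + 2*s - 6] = 4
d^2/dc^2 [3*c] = 0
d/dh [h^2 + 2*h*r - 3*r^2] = 2*h + 2*r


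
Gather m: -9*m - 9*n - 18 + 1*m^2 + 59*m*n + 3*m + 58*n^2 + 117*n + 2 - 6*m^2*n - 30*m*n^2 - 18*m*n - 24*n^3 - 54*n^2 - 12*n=m^2*(1 - 6*n) + m*(-30*n^2 + 41*n - 6) - 24*n^3 + 4*n^2 + 96*n - 16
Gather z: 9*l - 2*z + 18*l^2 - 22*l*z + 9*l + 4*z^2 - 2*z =18*l^2 + 18*l + 4*z^2 + z*(-22*l - 4)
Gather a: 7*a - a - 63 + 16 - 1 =6*a - 48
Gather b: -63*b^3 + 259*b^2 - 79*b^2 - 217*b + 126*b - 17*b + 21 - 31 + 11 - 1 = -63*b^3 + 180*b^2 - 108*b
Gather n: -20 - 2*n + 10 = -2*n - 10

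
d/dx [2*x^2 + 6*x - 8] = 4*x + 6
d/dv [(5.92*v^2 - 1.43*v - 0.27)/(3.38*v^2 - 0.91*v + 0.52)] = (-0.553800000000001*v^2 + 7.982*v - 0.9893)/(11.4244*v^4 - 6.1516*v^3 + 4.3433*v^2 - 0.9464*v + 0.2704)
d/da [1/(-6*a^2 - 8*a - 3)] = 4*(3*a + 2)/(6*a^2 + 8*a + 3)^2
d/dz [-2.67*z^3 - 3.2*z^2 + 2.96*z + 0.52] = -8.01*z^2 - 6.4*z + 2.96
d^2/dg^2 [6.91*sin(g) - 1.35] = -6.91*sin(g)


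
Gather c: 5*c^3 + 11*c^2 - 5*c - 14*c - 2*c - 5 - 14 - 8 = 5*c^3 + 11*c^2 - 21*c - 27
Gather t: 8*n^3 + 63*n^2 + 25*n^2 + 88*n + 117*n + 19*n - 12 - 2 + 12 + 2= 8*n^3 + 88*n^2 + 224*n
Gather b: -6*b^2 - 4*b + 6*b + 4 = -6*b^2 + 2*b + 4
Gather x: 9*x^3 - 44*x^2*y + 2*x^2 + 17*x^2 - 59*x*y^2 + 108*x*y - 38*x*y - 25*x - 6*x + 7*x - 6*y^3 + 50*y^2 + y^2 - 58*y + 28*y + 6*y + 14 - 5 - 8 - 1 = 9*x^3 + x^2*(19 - 44*y) + x*(-59*y^2 + 70*y - 24) - 6*y^3 + 51*y^2 - 24*y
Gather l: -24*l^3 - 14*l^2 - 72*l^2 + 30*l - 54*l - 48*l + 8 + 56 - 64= -24*l^3 - 86*l^2 - 72*l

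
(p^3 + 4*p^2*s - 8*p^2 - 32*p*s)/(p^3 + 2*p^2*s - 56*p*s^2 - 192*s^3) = p*(p - 8)/(p^2 - 2*p*s - 48*s^2)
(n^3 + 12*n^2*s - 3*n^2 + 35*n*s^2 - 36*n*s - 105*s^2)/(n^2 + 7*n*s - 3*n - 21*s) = n + 5*s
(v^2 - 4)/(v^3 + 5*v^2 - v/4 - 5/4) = 4*(v^2 - 4)/(4*v^3 + 20*v^2 - v - 5)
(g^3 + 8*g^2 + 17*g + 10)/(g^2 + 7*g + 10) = g + 1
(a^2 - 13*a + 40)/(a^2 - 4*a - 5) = (a - 8)/(a + 1)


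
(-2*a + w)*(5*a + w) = -10*a^2 + 3*a*w + w^2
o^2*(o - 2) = o^3 - 2*o^2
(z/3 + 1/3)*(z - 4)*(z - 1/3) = z^3/3 - 10*z^2/9 - z + 4/9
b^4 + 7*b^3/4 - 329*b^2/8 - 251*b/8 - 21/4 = (b - 6)*(b + 1/4)*(b + 1/2)*(b + 7)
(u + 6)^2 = u^2 + 12*u + 36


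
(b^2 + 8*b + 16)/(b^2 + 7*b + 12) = (b + 4)/(b + 3)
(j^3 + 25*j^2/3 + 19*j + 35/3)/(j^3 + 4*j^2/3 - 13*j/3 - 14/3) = (j + 5)/(j - 2)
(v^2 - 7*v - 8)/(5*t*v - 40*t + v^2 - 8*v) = (v + 1)/(5*t + v)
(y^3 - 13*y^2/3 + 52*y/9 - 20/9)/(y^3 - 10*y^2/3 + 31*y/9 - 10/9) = (y - 2)/(y - 1)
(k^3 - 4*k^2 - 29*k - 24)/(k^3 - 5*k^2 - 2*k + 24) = (k^3 - 4*k^2 - 29*k - 24)/(k^3 - 5*k^2 - 2*k + 24)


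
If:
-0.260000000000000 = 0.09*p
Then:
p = -2.89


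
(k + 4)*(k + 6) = k^2 + 10*k + 24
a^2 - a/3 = a*(a - 1/3)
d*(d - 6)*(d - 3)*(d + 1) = d^4 - 8*d^3 + 9*d^2 + 18*d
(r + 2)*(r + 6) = r^2 + 8*r + 12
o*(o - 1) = o^2 - o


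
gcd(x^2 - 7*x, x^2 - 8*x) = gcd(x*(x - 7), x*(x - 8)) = x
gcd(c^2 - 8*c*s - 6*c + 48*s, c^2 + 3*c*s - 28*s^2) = 1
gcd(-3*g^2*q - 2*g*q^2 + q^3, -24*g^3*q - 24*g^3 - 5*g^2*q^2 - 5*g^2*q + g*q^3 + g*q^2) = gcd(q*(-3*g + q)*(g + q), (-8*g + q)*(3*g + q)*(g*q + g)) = 1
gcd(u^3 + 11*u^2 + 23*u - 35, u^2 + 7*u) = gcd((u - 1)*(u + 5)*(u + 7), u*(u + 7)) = u + 7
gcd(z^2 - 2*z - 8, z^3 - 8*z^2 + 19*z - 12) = z - 4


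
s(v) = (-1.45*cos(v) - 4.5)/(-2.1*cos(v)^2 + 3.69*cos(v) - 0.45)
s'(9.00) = -0.43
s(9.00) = 0.57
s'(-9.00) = 0.43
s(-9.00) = 0.57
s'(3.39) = 0.22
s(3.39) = 0.52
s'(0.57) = 0.32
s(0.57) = -4.90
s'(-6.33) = -0.17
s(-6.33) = -5.22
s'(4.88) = 1204.07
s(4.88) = -44.26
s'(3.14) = -0.00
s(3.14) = 0.49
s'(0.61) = 0.12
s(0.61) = -4.89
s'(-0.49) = -0.61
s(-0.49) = -4.94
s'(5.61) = 0.29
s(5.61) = -4.89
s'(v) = (-4.2*sin(v)*cos(v) + 3.69*sin(v))*(-1.45*cos(v) - 4.5)/(-2.1*cos(v)^2 + 3.69*cos(v) - 0.45)^2 + 1.45*sin(v)/(-2.1*cos(v)^2 + 3.69*cos(v) - 0.45)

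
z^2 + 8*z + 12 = (z + 2)*(z + 6)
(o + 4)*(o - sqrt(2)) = o^2 - sqrt(2)*o + 4*o - 4*sqrt(2)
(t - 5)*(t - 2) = t^2 - 7*t + 10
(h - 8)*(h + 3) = h^2 - 5*h - 24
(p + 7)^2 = p^2 + 14*p + 49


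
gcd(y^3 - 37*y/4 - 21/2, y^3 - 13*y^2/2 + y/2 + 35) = y^2 - 3*y/2 - 7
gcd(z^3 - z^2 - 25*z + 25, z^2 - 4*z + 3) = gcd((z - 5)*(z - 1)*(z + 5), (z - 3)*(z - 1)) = z - 1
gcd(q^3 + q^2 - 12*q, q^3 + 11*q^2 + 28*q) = q^2 + 4*q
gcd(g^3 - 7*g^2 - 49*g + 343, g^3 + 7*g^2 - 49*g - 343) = g^2 - 49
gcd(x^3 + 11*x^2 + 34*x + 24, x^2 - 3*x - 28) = x + 4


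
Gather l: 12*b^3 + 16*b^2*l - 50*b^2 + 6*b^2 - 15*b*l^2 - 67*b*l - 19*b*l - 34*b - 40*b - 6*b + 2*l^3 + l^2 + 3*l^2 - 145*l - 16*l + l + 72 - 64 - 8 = 12*b^3 - 44*b^2 - 80*b + 2*l^3 + l^2*(4 - 15*b) + l*(16*b^2 - 86*b - 160)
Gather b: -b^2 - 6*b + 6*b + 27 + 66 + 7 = 100 - b^2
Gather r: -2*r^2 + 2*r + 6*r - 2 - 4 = -2*r^2 + 8*r - 6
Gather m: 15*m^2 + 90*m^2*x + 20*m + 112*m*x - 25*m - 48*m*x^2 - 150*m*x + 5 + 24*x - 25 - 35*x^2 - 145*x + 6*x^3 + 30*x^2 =m^2*(90*x + 15) + m*(-48*x^2 - 38*x - 5) + 6*x^3 - 5*x^2 - 121*x - 20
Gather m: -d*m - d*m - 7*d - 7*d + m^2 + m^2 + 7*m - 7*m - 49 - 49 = -2*d*m - 14*d + 2*m^2 - 98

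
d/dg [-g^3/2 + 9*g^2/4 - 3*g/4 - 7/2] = -3*g^2/2 + 9*g/2 - 3/4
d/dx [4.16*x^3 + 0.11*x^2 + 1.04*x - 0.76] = 12.48*x^2 + 0.22*x + 1.04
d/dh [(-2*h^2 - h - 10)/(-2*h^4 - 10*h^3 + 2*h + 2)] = ((4*h + 1)*(h^4 + 5*h^3 - h - 1) - (2*h^2 + h + 10)*(4*h^3 + 15*h^2 - 1))/(2*(h^4 + 5*h^3 - h - 1)^2)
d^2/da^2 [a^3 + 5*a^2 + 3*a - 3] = 6*a + 10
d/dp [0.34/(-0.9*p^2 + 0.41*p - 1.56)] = (0.612*p - 0.1394)/(0.9*p^2 - 0.41*p + 1.56)^2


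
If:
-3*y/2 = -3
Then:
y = 2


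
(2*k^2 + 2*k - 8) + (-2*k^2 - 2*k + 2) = -6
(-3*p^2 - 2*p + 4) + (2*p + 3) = 7 - 3*p^2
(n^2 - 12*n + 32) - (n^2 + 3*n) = 32 - 15*n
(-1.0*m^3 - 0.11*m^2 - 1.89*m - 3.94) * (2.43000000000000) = -2.43*m^3 - 0.2673*m^2 - 4.5927*m - 9.5742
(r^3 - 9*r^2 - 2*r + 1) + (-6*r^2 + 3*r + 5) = r^3 - 15*r^2 + r + 6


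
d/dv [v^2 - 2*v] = 2*v - 2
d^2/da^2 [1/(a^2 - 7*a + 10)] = 2*(-a^2 + 7*a + (2*a - 7)^2 - 10)/(a^2 - 7*a + 10)^3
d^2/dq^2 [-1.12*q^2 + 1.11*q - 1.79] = -2.24000000000000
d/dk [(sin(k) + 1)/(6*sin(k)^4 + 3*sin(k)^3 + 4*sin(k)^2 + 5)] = (-18*sin(k)^4 - 30*sin(k)^3 - 13*sin(k)^2 - 8*sin(k) + 5)*cos(k)/(6*sin(k)^4 + 3*sin(k)^3 + 4*sin(k)^2 + 5)^2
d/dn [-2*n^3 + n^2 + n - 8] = -6*n^2 + 2*n + 1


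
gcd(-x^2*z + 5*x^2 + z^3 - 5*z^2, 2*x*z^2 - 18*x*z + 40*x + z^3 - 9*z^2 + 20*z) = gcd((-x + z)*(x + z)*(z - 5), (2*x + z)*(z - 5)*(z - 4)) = z - 5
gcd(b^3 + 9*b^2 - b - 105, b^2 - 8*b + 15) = b - 3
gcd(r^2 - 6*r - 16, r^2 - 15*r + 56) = r - 8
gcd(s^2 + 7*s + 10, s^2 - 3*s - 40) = s + 5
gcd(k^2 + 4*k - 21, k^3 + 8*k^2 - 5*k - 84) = k^2 + 4*k - 21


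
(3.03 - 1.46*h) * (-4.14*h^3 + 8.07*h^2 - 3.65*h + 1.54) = 6.0444*h^4 - 24.3264*h^3 + 29.7811*h^2 - 13.3079*h + 4.6662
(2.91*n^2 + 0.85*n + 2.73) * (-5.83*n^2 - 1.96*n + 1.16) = -16.9653*n^4 - 10.6591*n^3 - 14.2063*n^2 - 4.3648*n + 3.1668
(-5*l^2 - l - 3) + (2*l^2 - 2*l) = -3*l^2 - 3*l - 3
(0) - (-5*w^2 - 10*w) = 5*w^2 + 10*w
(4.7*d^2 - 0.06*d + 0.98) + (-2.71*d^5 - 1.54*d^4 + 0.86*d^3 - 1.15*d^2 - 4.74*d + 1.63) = -2.71*d^5 - 1.54*d^4 + 0.86*d^3 + 3.55*d^2 - 4.8*d + 2.61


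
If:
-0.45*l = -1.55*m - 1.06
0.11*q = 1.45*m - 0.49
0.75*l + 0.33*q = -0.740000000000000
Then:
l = 1.84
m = -0.15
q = -6.43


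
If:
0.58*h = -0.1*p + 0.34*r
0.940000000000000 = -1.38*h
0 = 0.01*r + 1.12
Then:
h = -0.68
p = -376.85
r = -112.00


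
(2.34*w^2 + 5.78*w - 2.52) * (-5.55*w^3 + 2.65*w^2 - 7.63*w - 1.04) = -12.987*w^5 - 25.878*w^4 + 11.4488*w^3 - 53.213*w^2 + 13.2164*w + 2.6208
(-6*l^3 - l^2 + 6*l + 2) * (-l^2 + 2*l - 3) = 6*l^5 - 11*l^4 + 10*l^3 + 13*l^2 - 14*l - 6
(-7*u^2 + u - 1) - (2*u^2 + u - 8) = 7 - 9*u^2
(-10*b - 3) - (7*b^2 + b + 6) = -7*b^2 - 11*b - 9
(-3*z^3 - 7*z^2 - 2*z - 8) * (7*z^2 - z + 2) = -21*z^5 - 46*z^4 - 13*z^3 - 68*z^2 + 4*z - 16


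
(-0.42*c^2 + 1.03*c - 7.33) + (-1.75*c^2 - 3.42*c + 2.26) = -2.17*c^2 - 2.39*c - 5.07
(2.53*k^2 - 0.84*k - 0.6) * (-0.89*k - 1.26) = -2.2517*k^3 - 2.4402*k^2 + 1.5924*k + 0.756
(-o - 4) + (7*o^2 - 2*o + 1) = 7*o^2 - 3*o - 3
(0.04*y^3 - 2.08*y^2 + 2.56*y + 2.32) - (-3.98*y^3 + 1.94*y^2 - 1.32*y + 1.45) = 4.02*y^3 - 4.02*y^2 + 3.88*y + 0.87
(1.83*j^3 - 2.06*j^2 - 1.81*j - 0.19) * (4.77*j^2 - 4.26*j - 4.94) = 8.7291*j^5 - 17.622*j^4 - 8.8983*j^3 + 16.9807*j^2 + 9.7508*j + 0.9386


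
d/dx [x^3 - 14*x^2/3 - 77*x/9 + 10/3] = 3*x^2 - 28*x/3 - 77/9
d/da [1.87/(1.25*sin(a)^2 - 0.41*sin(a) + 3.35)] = (0.7667 - 4.675*sin(a))*cos(a)/(1.25*sin(a)^2 - 0.41*sin(a) + 3.35)^2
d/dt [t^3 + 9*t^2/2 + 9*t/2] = 3*t^2 + 9*t + 9/2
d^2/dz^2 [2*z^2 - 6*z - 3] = 4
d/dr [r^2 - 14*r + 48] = 2*r - 14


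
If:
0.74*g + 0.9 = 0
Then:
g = -1.22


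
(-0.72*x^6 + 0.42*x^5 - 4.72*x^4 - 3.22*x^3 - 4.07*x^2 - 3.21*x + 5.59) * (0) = 0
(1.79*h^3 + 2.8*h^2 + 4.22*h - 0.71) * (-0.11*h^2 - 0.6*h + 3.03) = -0.1969*h^5 - 1.382*h^4 + 3.2795*h^3 + 6.0301*h^2 + 13.2126*h - 2.1513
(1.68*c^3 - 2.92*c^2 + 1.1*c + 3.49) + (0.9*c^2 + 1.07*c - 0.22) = 1.68*c^3 - 2.02*c^2 + 2.17*c + 3.27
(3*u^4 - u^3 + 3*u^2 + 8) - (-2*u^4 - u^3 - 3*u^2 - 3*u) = 5*u^4 + 6*u^2 + 3*u + 8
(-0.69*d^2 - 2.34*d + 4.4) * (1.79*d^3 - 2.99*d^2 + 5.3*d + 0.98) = -1.2351*d^5 - 2.1255*d^4 + 11.2156*d^3 - 26.2342*d^2 + 21.0268*d + 4.312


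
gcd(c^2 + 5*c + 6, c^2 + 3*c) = c + 3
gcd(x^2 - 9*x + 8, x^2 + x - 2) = x - 1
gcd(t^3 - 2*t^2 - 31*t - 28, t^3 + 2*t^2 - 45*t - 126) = t - 7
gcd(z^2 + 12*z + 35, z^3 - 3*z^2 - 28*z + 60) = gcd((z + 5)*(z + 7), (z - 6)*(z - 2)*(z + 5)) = z + 5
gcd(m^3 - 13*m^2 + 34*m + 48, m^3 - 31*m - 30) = m^2 - 5*m - 6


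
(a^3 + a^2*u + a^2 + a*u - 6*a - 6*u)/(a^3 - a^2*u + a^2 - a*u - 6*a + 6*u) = (-a - u)/(-a + u)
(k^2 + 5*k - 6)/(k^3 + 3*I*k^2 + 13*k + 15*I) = (k^2 + 5*k - 6)/(k^3 + 3*I*k^2 + 13*k + 15*I)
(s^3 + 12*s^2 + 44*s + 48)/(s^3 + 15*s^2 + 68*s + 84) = (s + 4)/(s + 7)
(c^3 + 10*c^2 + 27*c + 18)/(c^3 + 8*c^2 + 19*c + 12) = (c + 6)/(c + 4)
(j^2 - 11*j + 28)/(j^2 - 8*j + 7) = (j - 4)/(j - 1)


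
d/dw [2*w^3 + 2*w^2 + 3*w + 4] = 6*w^2 + 4*w + 3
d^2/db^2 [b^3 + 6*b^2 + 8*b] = 6*b + 12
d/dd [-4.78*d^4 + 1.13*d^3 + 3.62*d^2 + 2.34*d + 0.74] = -19.12*d^3 + 3.39*d^2 + 7.24*d + 2.34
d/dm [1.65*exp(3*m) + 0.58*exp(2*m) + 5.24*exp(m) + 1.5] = (4.95*exp(2*m) + 1.16*exp(m) + 5.24)*exp(m)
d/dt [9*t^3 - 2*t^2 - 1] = t*(27*t - 4)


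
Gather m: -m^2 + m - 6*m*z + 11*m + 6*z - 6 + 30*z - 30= -m^2 + m*(12 - 6*z) + 36*z - 36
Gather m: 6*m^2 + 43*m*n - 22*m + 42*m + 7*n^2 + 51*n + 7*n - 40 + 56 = 6*m^2 + m*(43*n + 20) + 7*n^2 + 58*n + 16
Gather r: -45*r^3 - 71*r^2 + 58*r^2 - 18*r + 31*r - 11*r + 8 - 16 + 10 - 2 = -45*r^3 - 13*r^2 + 2*r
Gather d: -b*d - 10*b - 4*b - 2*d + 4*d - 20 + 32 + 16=-14*b + d*(2 - b) + 28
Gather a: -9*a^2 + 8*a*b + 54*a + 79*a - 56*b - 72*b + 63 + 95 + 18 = -9*a^2 + a*(8*b + 133) - 128*b + 176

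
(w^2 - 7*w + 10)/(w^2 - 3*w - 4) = (-w^2 + 7*w - 10)/(-w^2 + 3*w + 4)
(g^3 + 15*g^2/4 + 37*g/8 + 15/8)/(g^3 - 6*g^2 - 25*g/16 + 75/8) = 2*(2*g^2 + 5*g + 3)/(4*g^2 - 29*g + 30)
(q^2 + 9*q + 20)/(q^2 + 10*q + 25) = (q + 4)/(q + 5)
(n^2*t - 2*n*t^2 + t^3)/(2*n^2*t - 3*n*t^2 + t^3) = (-n + t)/(-2*n + t)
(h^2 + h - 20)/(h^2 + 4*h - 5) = (h - 4)/(h - 1)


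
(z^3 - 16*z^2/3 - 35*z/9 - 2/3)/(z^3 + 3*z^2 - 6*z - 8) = (9*z^3 - 48*z^2 - 35*z - 6)/(9*(z^3 + 3*z^2 - 6*z - 8))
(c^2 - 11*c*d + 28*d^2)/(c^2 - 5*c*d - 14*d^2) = (c - 4*d)/(c + 2*d)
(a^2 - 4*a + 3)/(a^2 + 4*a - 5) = (a - 3)/(a + 5)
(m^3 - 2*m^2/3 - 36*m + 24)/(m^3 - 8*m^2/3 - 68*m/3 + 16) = (m + 6)/(m + 4)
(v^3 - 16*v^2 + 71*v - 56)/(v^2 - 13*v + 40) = (v^2 - 8*v + 7)/(v - 5)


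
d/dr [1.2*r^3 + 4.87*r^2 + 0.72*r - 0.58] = 3.6*r^2 + 9.74*r + 0.72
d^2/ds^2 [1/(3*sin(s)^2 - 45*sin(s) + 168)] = (-4*sin(s)^4 + 45*sin(s)^3 + 5*sin(s)^2 - 930*sin(s) + 338)/(3*(sin(s)^2 - 15*sin(s) + 56)^3)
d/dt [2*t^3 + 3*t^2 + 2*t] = 6*t^2 + 6*t + 2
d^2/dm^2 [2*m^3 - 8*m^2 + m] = 12*m - 16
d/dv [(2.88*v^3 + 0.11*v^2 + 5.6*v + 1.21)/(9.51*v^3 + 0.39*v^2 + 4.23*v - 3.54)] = (1.4210854715202e-14*v^5 + 0.0770999999999997*v^4 - 82.1472*v^3 - 66.8256*v^2 - 1.7226*v - 24.9423)/(90.4401*v^6 + 7.4178*v^5 + 80.6067*v^4 - 64.0314*v^3 + 15.1317*v^2 - 29.9484*v + 12.5316)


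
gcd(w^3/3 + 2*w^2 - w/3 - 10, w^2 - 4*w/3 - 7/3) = 1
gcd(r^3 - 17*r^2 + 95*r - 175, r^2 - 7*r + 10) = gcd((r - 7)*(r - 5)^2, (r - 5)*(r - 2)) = r - 5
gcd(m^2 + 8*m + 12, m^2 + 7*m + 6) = m + 6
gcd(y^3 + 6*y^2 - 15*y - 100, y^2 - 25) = y + 5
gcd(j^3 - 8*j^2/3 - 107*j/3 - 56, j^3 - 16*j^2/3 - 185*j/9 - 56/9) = j^2 - 17*j/3 - 56/3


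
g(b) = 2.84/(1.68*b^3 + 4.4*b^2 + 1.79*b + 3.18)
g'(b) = 2.84*(-5.04*b^2 - 8.8*b - 1.79)/(1.68*b^3 + 4.4*b^2 + 1.79*b + 3.18)^2 = (-14.3136*b^2 - 24.992*b - 5.0836)/(1.68*b^3 + 4.4*b^2 + 1.79*b + 3.18)^2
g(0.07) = 0.85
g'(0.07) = -0.62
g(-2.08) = 0.84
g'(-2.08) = -1.32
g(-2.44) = 4.71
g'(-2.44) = -80.57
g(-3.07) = -0.30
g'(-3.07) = -0.71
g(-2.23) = 1.16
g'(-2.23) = -3.45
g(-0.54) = 0.88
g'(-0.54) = 0.41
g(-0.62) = 0.84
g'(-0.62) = 0.43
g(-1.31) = 0.62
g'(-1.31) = 0.15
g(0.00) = 0.89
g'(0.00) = -0.50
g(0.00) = 0.89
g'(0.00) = -0.50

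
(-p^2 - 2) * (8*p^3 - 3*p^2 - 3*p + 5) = -8*p^5 + 3*p^4 - 13*p^3 + p^2 + 6*p - 10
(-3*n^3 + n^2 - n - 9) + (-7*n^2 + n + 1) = -3*n^3 - 6*n^2 - 8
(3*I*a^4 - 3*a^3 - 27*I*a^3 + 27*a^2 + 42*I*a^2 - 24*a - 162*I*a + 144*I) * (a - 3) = 3*I*a^5 - 3*a^4 - 36*I*a^4 + 36*a^3 + 123*I*a^3 - 105*a^2 - 288*I*a^2 + 72*a + 630*I*a - 432*I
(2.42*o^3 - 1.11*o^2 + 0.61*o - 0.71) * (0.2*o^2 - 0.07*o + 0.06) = 0.484*o^5 - 0.3914*o^4 + 0.3449*o^3 - 0.2513*o^2 + 0.0863*o - 0.0426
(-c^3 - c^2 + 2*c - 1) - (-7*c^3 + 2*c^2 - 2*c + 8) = 6*c^3 - 3*c^2 + 4*c - 9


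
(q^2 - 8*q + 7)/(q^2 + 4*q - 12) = (q^2 - 8*q + 7)/(q^2 + 4*q - 12)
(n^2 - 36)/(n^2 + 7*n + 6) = (n - 6)/(n + 1)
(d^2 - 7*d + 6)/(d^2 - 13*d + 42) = (d - 1)/(d - 7)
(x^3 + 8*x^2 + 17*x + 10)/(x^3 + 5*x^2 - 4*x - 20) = (x + 1)/(x - 2)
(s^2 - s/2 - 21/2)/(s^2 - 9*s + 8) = (2*s^2 - s - 21)/(2*(s^2 - 9*s + 8))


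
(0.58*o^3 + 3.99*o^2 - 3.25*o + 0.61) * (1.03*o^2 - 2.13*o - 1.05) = 0.5974*o^5 + 2.8743*o^4 - 12.4552*o^3 + 3.3613*o^2 + 2.1132*o - 0.6405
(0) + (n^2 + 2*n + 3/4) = n^2 + 2*n + 3/4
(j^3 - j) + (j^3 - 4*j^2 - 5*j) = 2*j^3 - 4*j^2 - 6*j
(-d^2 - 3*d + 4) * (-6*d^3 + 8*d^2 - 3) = 6*d^5 + 10*d^4 - 48*d^3 + 35*d^2 + 9*d - 12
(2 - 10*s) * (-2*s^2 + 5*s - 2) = 20*s^3 - 54*s^2 + 30*s - 4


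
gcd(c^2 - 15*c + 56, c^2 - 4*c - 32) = c - 8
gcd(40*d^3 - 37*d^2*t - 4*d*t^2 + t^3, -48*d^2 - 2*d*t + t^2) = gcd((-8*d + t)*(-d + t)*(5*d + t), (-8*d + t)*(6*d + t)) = -8*d + t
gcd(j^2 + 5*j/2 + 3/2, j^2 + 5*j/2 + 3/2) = j^2 + 5*j/2 + 3/2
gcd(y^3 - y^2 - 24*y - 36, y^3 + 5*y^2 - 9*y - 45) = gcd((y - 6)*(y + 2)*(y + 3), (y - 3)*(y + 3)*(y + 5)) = y + 3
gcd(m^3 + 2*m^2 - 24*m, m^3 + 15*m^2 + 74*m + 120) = m + 6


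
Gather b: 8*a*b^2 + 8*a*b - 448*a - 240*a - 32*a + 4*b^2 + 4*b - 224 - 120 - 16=-720*a + b^2*(8*a + 4) + b*(8*a + 4) - 360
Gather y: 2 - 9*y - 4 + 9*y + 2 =0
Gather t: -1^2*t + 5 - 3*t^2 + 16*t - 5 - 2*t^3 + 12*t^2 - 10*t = -2*t^3 + 9*t^2 + 5*t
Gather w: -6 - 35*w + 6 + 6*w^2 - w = 6*w^2 - 36*w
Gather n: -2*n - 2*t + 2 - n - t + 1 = -3*n - 3*t + 3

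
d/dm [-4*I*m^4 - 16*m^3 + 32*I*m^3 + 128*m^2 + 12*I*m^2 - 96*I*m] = -16*I*m^3 - m^2*(48 - 96*I) + m*(256 + 24*I) - 96*I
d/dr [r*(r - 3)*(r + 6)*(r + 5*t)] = 4*r^3 + 15*r^2*t + 9*r^2 + 30*r*t - 36*r - 90*t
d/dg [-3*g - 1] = -3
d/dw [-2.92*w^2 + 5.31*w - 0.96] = 5.31 - 5.84*w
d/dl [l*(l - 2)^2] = (l - 2)*(3*l - 2)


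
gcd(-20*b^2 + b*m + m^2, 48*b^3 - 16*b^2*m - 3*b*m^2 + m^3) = 4*b - m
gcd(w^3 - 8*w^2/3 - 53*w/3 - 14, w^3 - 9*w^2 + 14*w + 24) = w^2 - 5*w - 6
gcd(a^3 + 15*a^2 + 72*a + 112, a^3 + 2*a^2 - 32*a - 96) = a^2 + 8*a + 16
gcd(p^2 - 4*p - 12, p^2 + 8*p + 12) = p + 2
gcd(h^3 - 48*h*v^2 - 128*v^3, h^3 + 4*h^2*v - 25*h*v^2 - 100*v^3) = h + 4*v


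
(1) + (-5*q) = 1 - 5*q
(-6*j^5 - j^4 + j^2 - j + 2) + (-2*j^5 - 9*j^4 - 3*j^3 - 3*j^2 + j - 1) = -8*j^5 - 10*j^4 - 3*j^3 - 2*j^2 + 1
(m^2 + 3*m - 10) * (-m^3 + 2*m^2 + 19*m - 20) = -m^5 - m^4 + 35*m^3 + 17*m^2 - 250*m + 200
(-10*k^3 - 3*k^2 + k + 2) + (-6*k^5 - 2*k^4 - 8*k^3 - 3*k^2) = -6*k^5 - 2*k^4 - 18*k^3 - 6*k^2 + k + 2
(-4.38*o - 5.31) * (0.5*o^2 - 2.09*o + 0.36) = -2.19*o^3 + 6.4992*o^2 + 9.5211*o - 1.9116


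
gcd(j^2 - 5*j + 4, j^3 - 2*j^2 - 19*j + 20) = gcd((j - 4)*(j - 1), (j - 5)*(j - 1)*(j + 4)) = j - 1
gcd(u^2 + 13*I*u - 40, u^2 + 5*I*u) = u + 5*I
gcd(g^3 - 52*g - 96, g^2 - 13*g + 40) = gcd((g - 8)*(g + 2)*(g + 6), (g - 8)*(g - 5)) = g - 8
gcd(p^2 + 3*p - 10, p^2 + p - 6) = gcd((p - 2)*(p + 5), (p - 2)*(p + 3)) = p - 2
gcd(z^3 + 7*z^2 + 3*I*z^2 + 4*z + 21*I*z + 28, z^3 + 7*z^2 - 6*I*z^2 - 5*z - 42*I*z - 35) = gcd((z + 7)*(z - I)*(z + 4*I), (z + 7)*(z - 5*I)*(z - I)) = z^2 + z*(7 - I) - 7*I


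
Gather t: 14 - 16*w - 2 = 12 - 16*w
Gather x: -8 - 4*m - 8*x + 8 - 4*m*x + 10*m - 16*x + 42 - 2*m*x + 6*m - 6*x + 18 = 12*m + x*(-6*m - 30) + 60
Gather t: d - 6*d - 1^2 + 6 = 5 - 5*d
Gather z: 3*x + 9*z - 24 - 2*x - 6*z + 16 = x + 3*z - 8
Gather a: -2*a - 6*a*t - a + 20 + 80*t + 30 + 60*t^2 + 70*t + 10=a*(-6*t - 3) + 60*t^2 + 150*t + 60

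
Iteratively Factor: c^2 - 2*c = (c)*(c - 2)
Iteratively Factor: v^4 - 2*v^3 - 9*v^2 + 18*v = (v - 2)*(v^3 - 9*v) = (v - 2)*(v + 3)*(v^2 - 3*v) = (v - 3)*(v - 2)*(v + 3)*(v)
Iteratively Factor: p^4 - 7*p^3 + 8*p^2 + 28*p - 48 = (p + 2)*(p^3 - 9*p^2 + 26*p - 24) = (p - 2)*(p + 2)*(p^2 - 7*p + 12) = (p - 4)*(p - 2)*(p + 2)*(p - 3)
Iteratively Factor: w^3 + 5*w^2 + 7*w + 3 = (w + 1)*(w^2 + 4*w + 3) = (w + 1)^2*(w + 3)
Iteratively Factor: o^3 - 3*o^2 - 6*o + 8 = (o - 4)*(o^2 + o - 2) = (o - 4)*(o - 1)*(o + 2)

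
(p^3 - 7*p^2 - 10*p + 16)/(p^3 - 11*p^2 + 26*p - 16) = (p + 2)/(p - 2)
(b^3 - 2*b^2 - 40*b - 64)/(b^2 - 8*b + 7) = (b^3 - 2*b^2 - 40*b - 64)/(b^2 - 8*b + 7)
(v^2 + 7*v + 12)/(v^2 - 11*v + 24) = (v^2 + 7*v + 12)/(v^2 - 11*v + 24)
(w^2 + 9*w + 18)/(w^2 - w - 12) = (w + 6)/(w - 4)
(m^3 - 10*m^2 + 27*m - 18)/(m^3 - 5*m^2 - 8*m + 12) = (m - 3)/(m + 2)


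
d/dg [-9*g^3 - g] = -27*g^2 - 1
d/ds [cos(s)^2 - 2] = -sin(2*s)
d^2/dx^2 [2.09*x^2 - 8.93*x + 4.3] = 4.18000000000000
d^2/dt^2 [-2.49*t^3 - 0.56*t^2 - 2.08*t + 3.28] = -14.94*t - 1.12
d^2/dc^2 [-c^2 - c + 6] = -2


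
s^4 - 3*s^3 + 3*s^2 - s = s*(s - 1)^3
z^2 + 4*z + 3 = (z + 1)*(z + 3)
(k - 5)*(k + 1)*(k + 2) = k^3 - 2*k^2 - 13*k - 10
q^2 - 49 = (q - 7)*(q + 7)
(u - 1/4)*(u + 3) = u^2 + 11*u/4 - 3/4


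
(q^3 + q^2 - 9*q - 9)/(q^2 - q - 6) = (q^2 + 4*q + 3)/(q + 2)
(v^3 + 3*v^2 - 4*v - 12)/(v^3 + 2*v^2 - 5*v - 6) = (v + 2)/(v + 1)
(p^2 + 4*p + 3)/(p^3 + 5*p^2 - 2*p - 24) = (p + 1)/(p^2 + 2*p - 8)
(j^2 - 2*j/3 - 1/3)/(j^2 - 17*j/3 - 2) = (j - 1)/(j - 6)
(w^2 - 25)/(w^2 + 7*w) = (w^2 - 25)/(w*(w + 7))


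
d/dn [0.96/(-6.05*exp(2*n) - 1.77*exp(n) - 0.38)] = (11.616*exp(n) + 1.6992)*exp(n)/(6.05*exp(2*n) + 1.77*exp(n) + 0.38)^2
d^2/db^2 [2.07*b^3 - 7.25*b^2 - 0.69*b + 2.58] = 12.42*b - 14.5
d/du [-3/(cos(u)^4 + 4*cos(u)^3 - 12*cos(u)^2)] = 12*(sin(u)^2 - 3*cos(u) + 5)*sin(u)/((cos(u)^2 + 4*cos(u) - 12)^2*cos(u)^3)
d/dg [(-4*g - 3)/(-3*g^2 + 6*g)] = 2*(-2*g^2 - 3*g + 3)/(3*g^2*(g^2 - 4*g + 4))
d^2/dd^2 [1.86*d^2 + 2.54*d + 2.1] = 3.72000000000000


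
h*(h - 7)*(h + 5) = h^3 - 2*h^2 - 35*h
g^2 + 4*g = g*(g + 4)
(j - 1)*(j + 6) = j^2 + 5*j - 6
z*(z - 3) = z^2 - 3*z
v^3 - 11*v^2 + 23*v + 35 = (v - 7)*(v - 5)*(v + 1)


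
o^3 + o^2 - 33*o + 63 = (o - 3)^2*(o + 7)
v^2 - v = v*(v - 1)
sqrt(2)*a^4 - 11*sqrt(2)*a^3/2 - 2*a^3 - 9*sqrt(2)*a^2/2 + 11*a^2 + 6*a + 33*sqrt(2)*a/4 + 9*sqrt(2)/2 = (a - 6)*(a - 3*sqrt(2)/2)*(a + sqrt(2)/2)*(sqrt(2)*a + sqrt(2)/2)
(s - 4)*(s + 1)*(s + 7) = s^3 + 4*s^2 - 25*s - 28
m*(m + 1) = m^2 + m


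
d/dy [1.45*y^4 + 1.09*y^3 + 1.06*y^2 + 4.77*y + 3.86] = 5.8*y^3 + 3.27*y^2 + 2.12*y + 4.77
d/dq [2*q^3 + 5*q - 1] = 6*q^2 + 5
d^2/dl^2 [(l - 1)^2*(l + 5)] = 6*l + 6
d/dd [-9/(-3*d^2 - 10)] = -54*d/(3*d^2 + 10)^2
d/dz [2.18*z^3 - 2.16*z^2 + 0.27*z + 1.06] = 6.54*z^2 - 4.32*z + 0.27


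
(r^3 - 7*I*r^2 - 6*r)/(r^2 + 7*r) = (r^2 - 7*I*r - 6)/(r + 7)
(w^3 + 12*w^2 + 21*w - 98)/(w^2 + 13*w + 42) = (w^2 + 5*w - 14)/(w + 6)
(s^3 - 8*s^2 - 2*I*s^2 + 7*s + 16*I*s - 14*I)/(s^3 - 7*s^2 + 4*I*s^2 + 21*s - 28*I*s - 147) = (s^2 - s*(1 + 2*I) + 2*I)/(s^2 + 4*I*s + 21)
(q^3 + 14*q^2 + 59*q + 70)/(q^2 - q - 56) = (q^2 + 7*q + 10)/(q - 8)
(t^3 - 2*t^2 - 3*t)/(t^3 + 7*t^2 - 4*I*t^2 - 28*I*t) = (t^2 - 2*t - 3)/(t^2 + t*(7 - 4*I) - 28*I)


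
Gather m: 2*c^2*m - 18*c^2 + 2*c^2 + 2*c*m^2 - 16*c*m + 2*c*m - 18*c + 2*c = -16*c^2 + 2*c*m^2 - 16*c + m*(2*c^2 - 14*c)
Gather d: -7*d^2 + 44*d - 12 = -7*d^2 + 44*d - 12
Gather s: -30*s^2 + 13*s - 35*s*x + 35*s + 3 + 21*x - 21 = -30*s^2 + s*(48 - 35*x) + 21*x - 18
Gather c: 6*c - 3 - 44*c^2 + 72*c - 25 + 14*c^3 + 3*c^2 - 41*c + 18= 14*c^3 - 41*c^2 + 37*c - 10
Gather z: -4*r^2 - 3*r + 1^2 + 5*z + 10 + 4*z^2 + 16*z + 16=-4*r^2 - 3*r + 4*z^2 + 21*z + 27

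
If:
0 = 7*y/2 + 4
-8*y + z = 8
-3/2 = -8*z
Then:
No Solution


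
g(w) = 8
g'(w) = 0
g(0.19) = 8.00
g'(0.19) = 0.00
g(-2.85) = 8.00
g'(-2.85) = 0.00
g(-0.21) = 8.00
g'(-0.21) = 0.00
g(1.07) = 8.00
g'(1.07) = 0.00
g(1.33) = 8.00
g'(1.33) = 0.00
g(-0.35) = 8.00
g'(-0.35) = 0.00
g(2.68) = 8.00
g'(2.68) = 0.00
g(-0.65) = 8.00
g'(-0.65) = 0.00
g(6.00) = 8.00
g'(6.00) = 0.00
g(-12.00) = 8.00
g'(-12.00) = 0.00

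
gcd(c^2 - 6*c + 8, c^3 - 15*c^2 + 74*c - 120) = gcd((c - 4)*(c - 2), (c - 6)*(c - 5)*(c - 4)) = c - 4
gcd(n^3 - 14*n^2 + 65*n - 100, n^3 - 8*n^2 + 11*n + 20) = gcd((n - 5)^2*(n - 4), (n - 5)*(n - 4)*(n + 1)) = n^2 - 9*n + 20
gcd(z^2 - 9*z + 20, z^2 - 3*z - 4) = z - 4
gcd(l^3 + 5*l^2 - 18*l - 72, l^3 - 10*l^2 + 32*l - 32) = l - 4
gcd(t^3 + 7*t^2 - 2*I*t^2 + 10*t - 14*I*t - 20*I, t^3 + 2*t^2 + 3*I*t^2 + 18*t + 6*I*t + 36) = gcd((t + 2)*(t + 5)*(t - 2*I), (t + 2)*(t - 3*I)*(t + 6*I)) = t + 2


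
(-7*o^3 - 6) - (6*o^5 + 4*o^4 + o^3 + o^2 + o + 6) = -6*o^5 - 4*o^4 - 8*o^3 - o^2 - o - 12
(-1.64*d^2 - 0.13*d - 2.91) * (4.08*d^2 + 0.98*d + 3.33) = -6.6912*d^4 - 2.1376*d^3 - 17.4614*d^2 - 3.2847*d - 9.6903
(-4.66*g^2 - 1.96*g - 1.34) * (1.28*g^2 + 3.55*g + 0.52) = -5.9648*g^4 - 19.0518*g^3 - 11.0964*g^2 - 5.7762*g - 0.6968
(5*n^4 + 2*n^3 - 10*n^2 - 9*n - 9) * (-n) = -5*n^5 - 2*n^4 + 10*n^3 + 9*n^2 + 9*n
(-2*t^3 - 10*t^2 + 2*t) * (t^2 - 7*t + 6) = -2*t^5 + 4*t^4 + 60*t^3 - 74*t^2 + 12*t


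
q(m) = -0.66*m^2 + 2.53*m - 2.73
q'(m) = 2.53 - 1.32*m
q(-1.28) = -7.05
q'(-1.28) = 4.22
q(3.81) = -2.67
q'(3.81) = -2.50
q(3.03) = -1.12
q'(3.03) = -1.47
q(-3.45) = -19.31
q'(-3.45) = 7.08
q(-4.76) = -29.73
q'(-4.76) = 8.81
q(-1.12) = -6.39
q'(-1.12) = 4.01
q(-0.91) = -5.58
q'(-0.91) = 3.73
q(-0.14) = -3.10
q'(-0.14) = 2.71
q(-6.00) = -41.67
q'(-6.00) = 10.45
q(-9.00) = -78.96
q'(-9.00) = 14.41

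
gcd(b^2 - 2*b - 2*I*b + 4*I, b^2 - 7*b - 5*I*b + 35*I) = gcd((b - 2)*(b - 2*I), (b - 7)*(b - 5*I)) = 1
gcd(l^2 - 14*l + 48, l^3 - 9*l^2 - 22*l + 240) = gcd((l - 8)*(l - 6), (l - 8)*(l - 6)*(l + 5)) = l^2 - 14*l + 48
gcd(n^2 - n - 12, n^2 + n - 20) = n - 4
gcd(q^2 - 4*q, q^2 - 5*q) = q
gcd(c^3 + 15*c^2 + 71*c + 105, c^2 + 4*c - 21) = c + 7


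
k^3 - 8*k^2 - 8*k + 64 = (k - 8)*(k - 2*sqrt(2))*(k + 2*sqrt(2))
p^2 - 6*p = p*(p - 6)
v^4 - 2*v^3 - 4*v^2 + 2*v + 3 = (v - 3)*(v - 1)*(v + 1)^2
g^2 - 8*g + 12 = (g - 6)*(g - 2)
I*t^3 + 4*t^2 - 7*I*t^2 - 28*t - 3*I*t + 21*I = (t - 7)*(t - 3*I)*(I*t + 1)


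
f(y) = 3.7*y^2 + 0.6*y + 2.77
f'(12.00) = 89.40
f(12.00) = 542.77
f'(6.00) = 45.00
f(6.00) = 139.57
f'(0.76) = 6.22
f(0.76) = 5.36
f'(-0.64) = -4.14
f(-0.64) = 3.90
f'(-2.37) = -16.94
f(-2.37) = 22.13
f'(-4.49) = -32.63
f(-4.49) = 74.67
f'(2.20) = 16.88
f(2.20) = 22.00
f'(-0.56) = -3.54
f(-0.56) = 3.59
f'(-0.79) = -5.25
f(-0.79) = 4.61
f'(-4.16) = -30.18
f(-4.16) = 64.30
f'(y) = 7.4*y + 0.6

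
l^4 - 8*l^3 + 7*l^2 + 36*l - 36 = (l - 6)*(l - 3)*(l - 1)*(l + 2)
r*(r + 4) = r^2 + 4*r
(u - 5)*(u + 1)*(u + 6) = u^3 + 2*u^2 - 29*u - 30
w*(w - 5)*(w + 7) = w^3 + 2*w^2 - 35*w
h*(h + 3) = h^2 + 3*h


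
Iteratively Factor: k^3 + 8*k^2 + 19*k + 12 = (k + 3)*(k^2 + 5*k + 4) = (k + 3)*(k + 4)*(k + 1)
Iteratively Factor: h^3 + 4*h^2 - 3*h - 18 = (h + 3)*(h^2 + h - 6) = (h + 3)^2*(h - 2)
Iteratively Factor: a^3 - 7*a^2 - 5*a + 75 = (a - 5)*(a^2 - 2*a - 15) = (a - 5)*(a + 3)*(a - 5)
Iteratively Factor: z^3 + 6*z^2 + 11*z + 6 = (z + 2)*(z^2 + 4*z + 3) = (z + 1)*(z + 2)*(z + 3)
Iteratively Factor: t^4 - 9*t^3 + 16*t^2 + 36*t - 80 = (t - 5)*(t^3 - 4*t^2 - 4*t + 16) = (t - 5)*(t - 4)*(t^2 - 4) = (t - 5)*(t - 4)*(t + 2)*(t - 2)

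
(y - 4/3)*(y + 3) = y^2 + 5*y/3 - 4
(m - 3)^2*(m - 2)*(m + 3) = m^4 - 5*m^3 - 3*m^2 + 45*m - 54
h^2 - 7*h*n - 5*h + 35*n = (h - 5)*(h - 7*n)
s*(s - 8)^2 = s^3 - 16*s^2 + 64*s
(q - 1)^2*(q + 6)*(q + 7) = q^4 + 11*q^3 + 17*q^2 - 71*q + 42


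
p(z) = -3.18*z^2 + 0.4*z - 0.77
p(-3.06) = -31.77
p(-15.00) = -722.27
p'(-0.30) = 2.31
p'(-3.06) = 19.86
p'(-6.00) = 38.56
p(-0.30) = -1.18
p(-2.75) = -25.92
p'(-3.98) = 25.71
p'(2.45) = -15.18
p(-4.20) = -58.55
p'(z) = 0.4 - 6.36*z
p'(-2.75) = 17.89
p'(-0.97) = 6.57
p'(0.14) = -0.49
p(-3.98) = -52.73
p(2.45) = -18.88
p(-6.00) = -117.65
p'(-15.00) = 95.80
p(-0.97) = -4.15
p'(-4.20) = 27.11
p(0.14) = -0.78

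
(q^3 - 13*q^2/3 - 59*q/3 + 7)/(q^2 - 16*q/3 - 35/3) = (3*q^2 + 8*q - 3)/(3*q + 5)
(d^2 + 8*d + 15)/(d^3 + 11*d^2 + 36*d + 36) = (d + 5)/(d^2 + 8*d + 12)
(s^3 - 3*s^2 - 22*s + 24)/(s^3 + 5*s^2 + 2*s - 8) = (s - 6)/(s + 2)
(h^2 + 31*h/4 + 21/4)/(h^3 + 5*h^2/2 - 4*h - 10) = (4*h^2 + 31*h + 21)/(2*(2*h^3 + 5*h^2 - 8*h - 20))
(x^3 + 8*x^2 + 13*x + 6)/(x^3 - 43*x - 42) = (x + 1)/(x - 7)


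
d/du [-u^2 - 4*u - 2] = -2*u - 4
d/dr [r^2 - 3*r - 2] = 2*r - 3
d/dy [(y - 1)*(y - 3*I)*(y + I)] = 3*y^2 + y*(-2 - 4*I) + 3 + 2*I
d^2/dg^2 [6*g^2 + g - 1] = 12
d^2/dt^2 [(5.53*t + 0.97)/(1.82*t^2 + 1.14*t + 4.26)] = ((3.64*t + 1.14)*(5.53*t + 0.97)*(7.28*t + 2.28) - (60.3876*t + 16.1392)*(1.82*t^2 + 1.14*t + 4.26))/(1.82*t^2 + 1.14*t + 4.26)^3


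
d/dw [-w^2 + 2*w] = 2 - 2*w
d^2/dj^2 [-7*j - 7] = 0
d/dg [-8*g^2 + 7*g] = 7 - 16*g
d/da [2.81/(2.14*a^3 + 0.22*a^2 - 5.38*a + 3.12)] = (-18.0402*a^2 - 1.2364*a + 15.1178)/(2.14*a^3 + 0.22*a^2 - 5.38*a + 3.12)^2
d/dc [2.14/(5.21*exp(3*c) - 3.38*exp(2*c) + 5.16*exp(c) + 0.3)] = (-33.4482*exp(2*c) + 14.4664*exp(c) - 11.0424)*exp(c)/(5.21*exp(3*c) - 3.38*exp(2*c) + 5.16*exp(c) + 0.3)^2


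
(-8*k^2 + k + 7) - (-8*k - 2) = -8*k^2 + 9*k + 9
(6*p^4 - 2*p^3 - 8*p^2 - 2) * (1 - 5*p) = -30*p^5 + 16*p^4 + 38*p^3 - 8*p^2 + 10*p - 2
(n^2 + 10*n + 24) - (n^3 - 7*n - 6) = -n^3 + n^2 + 17*n + 30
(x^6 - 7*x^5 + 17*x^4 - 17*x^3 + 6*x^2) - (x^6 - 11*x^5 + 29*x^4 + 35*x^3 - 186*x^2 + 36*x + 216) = 4*x^5 - 12*x^4 - 52*x^3 + 192*x^2 - 36*x - 216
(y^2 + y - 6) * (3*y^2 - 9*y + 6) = 3*y^4 - 6*y^3 - 21*y^2 + 60*y - 36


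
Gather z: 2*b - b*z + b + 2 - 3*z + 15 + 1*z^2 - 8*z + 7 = 3*b + z^2 + z*(-b - 11) + 24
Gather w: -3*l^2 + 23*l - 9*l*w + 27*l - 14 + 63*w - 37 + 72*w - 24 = -3*l^2 + 50*l + w*(135 - 9*l) - 75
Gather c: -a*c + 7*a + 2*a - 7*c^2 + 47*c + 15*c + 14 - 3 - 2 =9*a - 7*c^2 + c*(62 - a) + 9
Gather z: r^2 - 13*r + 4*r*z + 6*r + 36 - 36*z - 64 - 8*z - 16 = r^2 - 7*r + z*(4*r - 44) - 44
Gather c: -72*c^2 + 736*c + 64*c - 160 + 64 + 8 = -72*c^2 + 800*c - 88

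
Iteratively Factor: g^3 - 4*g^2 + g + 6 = (g - 2)*(g^2 - 2*g - 3) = (g - 3)*(g - 2)*(g + 1)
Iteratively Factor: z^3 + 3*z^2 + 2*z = (z + 1)*(z^2 + 2*z) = z*(z + 1)*(z + 2)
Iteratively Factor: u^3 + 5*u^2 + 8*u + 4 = (u + 1)*(u^2 + 4*u + 4) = (u + 1)*(u + 2)*(u + 2)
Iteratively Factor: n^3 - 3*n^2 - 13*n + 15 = (n - 1)*(n^2 - 2*n - 15) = (n - 1)*(n + 3)*(n - 5)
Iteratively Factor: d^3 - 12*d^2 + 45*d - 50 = (d - 2)*(d^2 - 10*d + 25) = (d - 5)*(d - 2)*(d - 5)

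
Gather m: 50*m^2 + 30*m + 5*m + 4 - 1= 50*m^2 + 35*m + 3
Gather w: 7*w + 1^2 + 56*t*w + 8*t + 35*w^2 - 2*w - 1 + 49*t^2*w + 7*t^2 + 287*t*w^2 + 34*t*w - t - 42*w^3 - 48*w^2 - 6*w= 7*t^2 + 7*t - 42*w^3 + w^2*(287*t - 13) + w*(49*t^2 + 90*t - 1)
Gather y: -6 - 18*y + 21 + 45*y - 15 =27*y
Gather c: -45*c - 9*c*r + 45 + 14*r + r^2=c*(-9*r - 45) + r^2 + 14*r + 45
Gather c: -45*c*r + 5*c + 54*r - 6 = c*(5 - 45*r) + 54*r - 6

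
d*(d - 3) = d^2 - 3*d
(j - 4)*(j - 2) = j^2 - 6*j + 8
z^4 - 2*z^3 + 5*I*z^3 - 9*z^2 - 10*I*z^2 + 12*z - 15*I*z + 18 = (z - 3)*(z + 1)*(z + 2*I)*(z + 3*I)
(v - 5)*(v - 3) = v^2 - 8*v + 15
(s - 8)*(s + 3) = s^2 - 5*s - 24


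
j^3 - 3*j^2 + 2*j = j*(j - 2)*(j - 1)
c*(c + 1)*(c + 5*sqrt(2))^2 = c^4 + c^3 + 10*sqrt(2)*c^3 + 10*sqrt(2)*c^2 + 50*c^2 + 50*c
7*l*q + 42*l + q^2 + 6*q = (7*l + q)*(q + 6)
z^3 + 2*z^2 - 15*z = z*(z - 3)*(z + 5)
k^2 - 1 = (k - 1)*(k + 1)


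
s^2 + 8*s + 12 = (s + 2)*(s + 6)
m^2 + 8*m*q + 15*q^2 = (m + 3*q)*(m + 5*q)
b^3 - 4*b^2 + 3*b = b*(b - 3)*(b - 1)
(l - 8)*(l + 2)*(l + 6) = l^3 - 52*l - 96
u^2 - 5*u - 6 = (u - 6)*(u + 1)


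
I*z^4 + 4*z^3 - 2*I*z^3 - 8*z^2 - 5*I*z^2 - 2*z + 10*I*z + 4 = (z - 2)*(z - 2*I)*(z - I)*(I*z + 1)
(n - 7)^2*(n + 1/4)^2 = n^4 - 27*n^3/2 + 673*n^2/16 + 189*n/8 + 49/16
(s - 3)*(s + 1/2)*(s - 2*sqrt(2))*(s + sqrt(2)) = s^4 - 5*s^3/2 - sqrt(2)*s^3 - 11*s^2/2 + 5*sqrt(2)*s^2/2 + 3*sqrt(2)*s/2 + 10*s + 6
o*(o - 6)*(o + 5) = o^3 - o^2 - 30*o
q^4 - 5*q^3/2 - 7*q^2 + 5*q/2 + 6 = (q - 4)*(q - 1)*(q + 1)*(q + 3/2)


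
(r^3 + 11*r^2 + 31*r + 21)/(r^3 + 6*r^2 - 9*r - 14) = (r + 3)/(r - 2)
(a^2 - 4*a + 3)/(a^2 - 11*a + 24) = (a - 1)/(a - 8)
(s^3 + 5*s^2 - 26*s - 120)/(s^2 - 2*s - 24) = (s^2 + s - 30)/(s - 6)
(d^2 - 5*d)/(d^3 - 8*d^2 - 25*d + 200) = d/(d^2 - 3*d - 40)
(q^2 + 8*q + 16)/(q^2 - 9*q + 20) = (q^2 + 8*q + 16)/(q^2 - 9*q + 20)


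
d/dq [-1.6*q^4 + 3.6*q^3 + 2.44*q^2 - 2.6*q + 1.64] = -6.4*q^3 + 10.8*q^2 + 4.88*q - 2.6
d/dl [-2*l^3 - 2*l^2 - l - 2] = -6*l^2 - 4*l - 1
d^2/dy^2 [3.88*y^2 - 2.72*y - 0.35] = 7.76000000000000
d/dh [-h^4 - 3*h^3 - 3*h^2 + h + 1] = -4*h^3 - 9*h^2 - 6*h + 1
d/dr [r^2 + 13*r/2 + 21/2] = 2*r + 13/2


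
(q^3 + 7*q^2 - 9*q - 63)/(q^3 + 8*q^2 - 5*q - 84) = (q + 3)/(q + 4)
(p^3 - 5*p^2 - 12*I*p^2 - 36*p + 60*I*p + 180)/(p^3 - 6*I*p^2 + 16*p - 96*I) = (p^2 - p*(5 + 6*I) + 30*I)/(p^2 + 16)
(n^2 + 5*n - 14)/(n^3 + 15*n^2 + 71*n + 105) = (n - 2)/(n^2 + 8*n + 15)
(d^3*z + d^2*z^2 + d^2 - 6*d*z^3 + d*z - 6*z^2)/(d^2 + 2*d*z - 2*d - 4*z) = (d^3*z + d^2*z^2 + d^2 - 6*d*z^3 + d*z - 6*z^2)/(d^2 + 2*d*z - 2*d - 4*z)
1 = 1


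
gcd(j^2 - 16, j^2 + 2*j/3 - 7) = 1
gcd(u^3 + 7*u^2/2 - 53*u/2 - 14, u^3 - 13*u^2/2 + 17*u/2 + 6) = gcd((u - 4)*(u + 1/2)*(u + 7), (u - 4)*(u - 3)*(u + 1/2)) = u^2 - 7*u/2 - 2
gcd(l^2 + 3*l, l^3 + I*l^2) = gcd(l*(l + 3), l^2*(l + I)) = l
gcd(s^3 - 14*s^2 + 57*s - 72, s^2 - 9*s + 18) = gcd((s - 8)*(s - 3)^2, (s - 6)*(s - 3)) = s - 3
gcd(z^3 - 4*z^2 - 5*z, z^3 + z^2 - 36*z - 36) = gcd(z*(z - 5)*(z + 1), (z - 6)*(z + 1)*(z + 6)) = z + 1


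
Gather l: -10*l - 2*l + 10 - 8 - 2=-12*l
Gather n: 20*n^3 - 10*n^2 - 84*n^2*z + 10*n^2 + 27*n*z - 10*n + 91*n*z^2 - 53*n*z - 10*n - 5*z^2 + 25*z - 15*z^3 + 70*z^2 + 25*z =20*n^3 - 84*n^2*z + n*(91*z^2 - 26*z - 20) - 15*z^3 + 65*z^2 + 50*z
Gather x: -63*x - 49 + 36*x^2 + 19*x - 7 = 36*x^2 - 44*x - 56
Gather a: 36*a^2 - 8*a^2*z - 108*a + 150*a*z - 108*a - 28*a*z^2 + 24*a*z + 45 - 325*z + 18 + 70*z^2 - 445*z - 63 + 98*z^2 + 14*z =a^2*(36 - 8*z) + a*(-28*z^2 + 174*z - 216) + 168*z^2 - 756*z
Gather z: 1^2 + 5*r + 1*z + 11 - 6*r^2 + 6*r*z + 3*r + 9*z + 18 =-6*r^2 + 8*r + z*(6*r + 10) + 30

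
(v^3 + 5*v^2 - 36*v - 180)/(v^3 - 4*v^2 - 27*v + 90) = (v + 6)/(v - 3)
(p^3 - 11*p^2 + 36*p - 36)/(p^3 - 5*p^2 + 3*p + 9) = (p^2 - 8*p + 12)/(p^2 - 2*p - 3)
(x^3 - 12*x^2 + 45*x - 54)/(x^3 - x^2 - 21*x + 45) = (x - 6)/(x + 5)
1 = 1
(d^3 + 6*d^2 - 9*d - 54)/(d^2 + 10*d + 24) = (d^2 - 9)/(d + 4)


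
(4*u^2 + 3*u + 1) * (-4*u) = -16*u^3 - 12*u^2 - 4*u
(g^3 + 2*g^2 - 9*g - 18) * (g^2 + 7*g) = g^5 + 9*g^4 + 5*g^3 - 81*g^2 - 126*g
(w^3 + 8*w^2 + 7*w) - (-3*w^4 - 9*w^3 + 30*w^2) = 3*w^4 + 10*w^3 - 22*w^2 + 7*w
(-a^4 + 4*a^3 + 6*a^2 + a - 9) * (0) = 0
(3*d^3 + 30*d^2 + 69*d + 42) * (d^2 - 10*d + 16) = 3*d^5 - 183*d^3 - 168*d^2 + 684*d + 672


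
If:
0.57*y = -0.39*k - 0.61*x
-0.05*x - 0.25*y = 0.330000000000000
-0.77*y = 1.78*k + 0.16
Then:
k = 0.57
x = 1.07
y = -1.53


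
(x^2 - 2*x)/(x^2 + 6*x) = (x - 2)/(x + 6)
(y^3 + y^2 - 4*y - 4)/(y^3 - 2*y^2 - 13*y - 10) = (y - 2)/(y - 5)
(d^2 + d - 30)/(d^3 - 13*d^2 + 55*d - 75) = (d + 6)/(d^2 - 8*d + 15)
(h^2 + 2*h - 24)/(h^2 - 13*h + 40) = (h^2 + 2*h - 24)/(h^2 - 13*h + 40)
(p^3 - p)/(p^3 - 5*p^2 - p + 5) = p/(p - 5)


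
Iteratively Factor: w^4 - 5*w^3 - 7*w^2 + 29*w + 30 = (w - 5)*(w^3 - 7*w - 6) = (w - 5)*(w + 1)*(w^2 - w - 6) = (w - 5)*(w - 3)*(w + 1)*(w + 2)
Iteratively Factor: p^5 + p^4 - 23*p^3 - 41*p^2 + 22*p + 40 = (p - 5)*(p^4 + 6*p^3 + 7*p^2 - 6*p - 8) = (p - 5)*(p + 1)*(p^3 + 5*p^2 + 2*p - 8) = (p - 5)*(p + 1)*(p + 2)*(p^2 + 3*p - 4) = (p - 5)*(p + 1)*(p + 2)*(p + 4)*(p - 1)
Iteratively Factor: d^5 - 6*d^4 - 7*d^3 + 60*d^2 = (d - 4)*(d^4 - 2*d^3 - 15*d^2) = (d - 5)*(d - 4)*(d^3 + 3*d^2) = (d - 5)*(d - 4)*(d + 3)*(d^2) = d*(d - 5)*(d - 4)*(d + 3)*(d)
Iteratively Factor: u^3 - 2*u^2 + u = (u)*(u^2 - 2*u + 1) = u*(u - 1)*(u - 1)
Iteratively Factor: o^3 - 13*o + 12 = (o + 4)*(o^2 - 4*o + 3) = (o - 1)*(o + 4)*(o - 3)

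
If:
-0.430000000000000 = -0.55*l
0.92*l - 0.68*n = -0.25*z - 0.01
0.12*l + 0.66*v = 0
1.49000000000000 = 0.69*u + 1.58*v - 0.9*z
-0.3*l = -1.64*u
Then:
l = 0.78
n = 0.41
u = 0.14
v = -0.14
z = -1.80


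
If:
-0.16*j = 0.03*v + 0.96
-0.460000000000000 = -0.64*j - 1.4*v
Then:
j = -6.63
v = 3.36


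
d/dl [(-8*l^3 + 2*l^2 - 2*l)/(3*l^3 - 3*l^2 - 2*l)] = 2*(9*l^2 + 22*l - 5)/(9*l^4 - 18*l^3 - 3*l^2 + 12*l + 4)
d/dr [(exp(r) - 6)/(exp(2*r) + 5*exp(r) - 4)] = (-(exp(r) - 6)*(2*exp(r) + 5) + exp(2*r) + 5*exp(r) - 4)*exp(r)/(exp(2*r) + 5*exp(r) - 4)^2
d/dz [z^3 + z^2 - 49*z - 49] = 3*z^2 + 2*z - 49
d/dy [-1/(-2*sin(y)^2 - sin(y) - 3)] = -(4*sin(y) + 1)*cos(y)/(sin(y) - cos(2*y) + 4)^2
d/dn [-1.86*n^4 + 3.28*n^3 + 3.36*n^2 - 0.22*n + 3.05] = -7.44*n^3 + 9.84*n^2 + 6.72*n - 0.22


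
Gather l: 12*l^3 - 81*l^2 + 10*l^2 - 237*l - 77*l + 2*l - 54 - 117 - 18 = 12*l^3 - 71*l^2 - 312*l - 189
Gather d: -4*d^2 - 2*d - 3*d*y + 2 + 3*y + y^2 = -4*d^2 + d*(-3*y - 2) + y^2 + 3*y + 2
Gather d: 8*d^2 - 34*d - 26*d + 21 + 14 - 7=8*d^2 - 60*d + 28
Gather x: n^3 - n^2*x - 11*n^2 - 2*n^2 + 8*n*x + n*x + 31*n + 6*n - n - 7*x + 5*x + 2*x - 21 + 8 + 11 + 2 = n^3 - 13*n^2 + 36*n + x*(-n^2 + 9*n)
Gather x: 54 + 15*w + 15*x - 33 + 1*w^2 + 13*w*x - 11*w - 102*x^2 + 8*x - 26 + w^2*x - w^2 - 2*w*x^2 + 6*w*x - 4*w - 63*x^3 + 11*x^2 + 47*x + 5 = -63*x^3 + x^2*(-2*w - 91) + x*(w^2 + 19*w + 70)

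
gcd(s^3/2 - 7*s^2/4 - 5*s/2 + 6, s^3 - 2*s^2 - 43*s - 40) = 1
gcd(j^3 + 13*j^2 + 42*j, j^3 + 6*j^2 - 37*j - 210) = j + 7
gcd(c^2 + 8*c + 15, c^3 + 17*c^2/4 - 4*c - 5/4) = c + 5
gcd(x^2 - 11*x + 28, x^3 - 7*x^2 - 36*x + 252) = x - 7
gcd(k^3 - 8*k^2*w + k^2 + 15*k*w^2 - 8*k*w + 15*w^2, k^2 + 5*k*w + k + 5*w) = k + 1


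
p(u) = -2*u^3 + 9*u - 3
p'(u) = 9 - 6*u^2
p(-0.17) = -4.52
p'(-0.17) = 8.83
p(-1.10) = -10.24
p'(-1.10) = 1.74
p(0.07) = -2.37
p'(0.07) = 8.97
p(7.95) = -936.37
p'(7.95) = -370.22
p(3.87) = -84.09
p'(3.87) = -80.86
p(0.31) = -0.27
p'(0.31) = 8.42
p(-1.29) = -10.32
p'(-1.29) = -0.98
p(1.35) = 4.23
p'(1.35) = -1.94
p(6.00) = -381.00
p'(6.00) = -207.00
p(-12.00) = 3345.00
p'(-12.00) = -855.00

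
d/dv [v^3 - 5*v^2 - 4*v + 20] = 3*v^2 - 10*v - 4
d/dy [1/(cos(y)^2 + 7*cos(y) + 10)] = (2*cos(y) + 7)*sin(y)/(cos(y)^2 + 7*cos(y) + 10)^2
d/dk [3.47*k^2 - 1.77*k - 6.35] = 6.94*k - 1.77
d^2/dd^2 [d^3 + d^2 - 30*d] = 6*d + 2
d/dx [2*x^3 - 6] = 6*x^2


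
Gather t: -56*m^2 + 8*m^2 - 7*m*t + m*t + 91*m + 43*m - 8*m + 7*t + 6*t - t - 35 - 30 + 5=-48*m^2 + 126*m + t*(12 - 6*m) - 60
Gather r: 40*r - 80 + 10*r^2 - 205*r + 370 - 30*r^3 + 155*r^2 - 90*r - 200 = -30*r^3 + 165*r^2 - 255*r + 90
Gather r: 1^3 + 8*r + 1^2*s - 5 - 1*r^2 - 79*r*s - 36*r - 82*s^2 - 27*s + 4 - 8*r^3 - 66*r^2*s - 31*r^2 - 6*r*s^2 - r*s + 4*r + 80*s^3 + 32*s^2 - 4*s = -8*r^3 + r^2*(-66*s - 32) + r*(-6*s^2 - 80*s - 24) + 80*s^3 - 50*s^2 - 30*s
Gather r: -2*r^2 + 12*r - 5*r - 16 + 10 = -2*r^2 + 7*r - 6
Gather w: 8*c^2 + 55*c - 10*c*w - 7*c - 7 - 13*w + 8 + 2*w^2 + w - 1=8*c^2 + 48*c + 2*w^2 + w*(-10*c - 12)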